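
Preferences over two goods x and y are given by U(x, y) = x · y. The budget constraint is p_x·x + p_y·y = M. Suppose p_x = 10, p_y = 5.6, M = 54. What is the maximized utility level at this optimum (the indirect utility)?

V = 13.0179

The MRS is y/x. Set MRS = p_x/p_y.
Rearranging, p_y·y = p_x·x. Substituting into the budget gives p_x·x·(1 + 1) = M.
Demand: x*(p_x,p_y,M) = 0.5·M/p_x and y* = 0.5·M/p_y.
At p_x=10, p_y=5.6, M=54: x* = 0.5·54/10 = 2.7, y* = 4.8214.
Utility at the optimum: U(2.7, 4.8214) = 13.0179.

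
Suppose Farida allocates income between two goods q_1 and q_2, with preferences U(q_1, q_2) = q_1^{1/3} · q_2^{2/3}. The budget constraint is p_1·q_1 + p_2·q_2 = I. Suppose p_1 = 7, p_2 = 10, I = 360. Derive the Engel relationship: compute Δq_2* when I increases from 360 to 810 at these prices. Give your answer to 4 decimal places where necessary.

At p_1=7, p_2=10, I=360: q_2* = 2/3·360/10 = 24.
At I' = 810: q_2* = 54. Change: 54 − 24 = 30.

Δq_2* = 30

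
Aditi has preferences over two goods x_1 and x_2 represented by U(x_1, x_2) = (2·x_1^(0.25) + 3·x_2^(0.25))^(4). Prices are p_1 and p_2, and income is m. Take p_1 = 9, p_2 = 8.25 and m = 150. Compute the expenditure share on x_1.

share on x_1 = 0.3613

From the CES first-order condition, (2/3)·(x_2/x_1)^(0.75) = p_1/p_2.
Hence x_2/x_1 = ((3/2)·p_1/p_2)^(1/(0.75)), i.e. raised to the 4/3 power.
With the ratio pinned down, the budget gives x_1* = m/(p_1 + p_2·(x_2/x_1)) and x_2* = (x_2/x_1)·x_1*.
Numerically x_2/x_1 = 1.928293, so x_1* = 150/(9 + 8.25·1.928293) = 6.0221 and x_2* = 1.928293·6.0221 = 11.6123.
Expenditure on x_1: 9·6.0221 = 54.1985; share = 0.3613.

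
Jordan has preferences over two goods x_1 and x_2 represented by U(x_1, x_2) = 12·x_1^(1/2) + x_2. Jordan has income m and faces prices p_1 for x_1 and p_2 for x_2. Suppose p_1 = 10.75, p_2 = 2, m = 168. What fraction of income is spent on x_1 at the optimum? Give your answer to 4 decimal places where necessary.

share on x_1 = 0.0797

MU_x_1 = 6/√x_1, MU_x_2 = 1. Tangency: 6/√x_1 = p_1/p_2.
Thus x_1* = (6·p_2/p_1)² — independent of m — with the rest of income spent on x_2.
Plugging in: x_1* = (6·2/10.75)² = 1.2461, x_2* = 77.3023.
Expenditure on x_1: 10.75·1.2461 = 13.3953; share = 0.0797.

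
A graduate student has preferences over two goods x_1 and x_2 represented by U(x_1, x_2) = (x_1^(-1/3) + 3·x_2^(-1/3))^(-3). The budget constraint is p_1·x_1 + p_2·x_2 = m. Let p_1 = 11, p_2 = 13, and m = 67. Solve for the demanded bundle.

From the CES first-order condition, (1/3)·(x_2/x_1)^(4/3) = p_1/p_2.
Hence x_2/x_1 = (3·p_1/p_2)^(1/(4/3)), i.e. raised to the 0.75 power.
With the ratio pinned down, the budget gives x_1* = m/(p_1 + p_2·(x_2/x_1)) and x_2* = (x_2/x_1)·x_1*.
Numerically x_2/x_1 = 2.011073, so x_1* = 67/(11 + 13·2.011073) = 1.8038 and x_2* = 2.011073·1.8038 = 3.6276.

x_1* = 1.8038, x_2* = 3.6276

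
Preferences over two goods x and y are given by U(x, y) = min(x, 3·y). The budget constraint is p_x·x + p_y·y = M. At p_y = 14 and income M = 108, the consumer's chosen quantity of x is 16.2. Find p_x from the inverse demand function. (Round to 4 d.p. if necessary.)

p_x = 2

With perfect complements, no substitution: consume in ratio x:y = 3:1.
Budget: p_x·x + p_y·(1/3)·x = M, so (3·p_x + p_y)·x = 3·M.
Demand: x*(p_x,p_y,M) = 3·M/(3·p_x + p_y), y* = M/(3·p_x + p_y).
Set x* = 16.2 in the demand function and solve for p_x: p_x = 2.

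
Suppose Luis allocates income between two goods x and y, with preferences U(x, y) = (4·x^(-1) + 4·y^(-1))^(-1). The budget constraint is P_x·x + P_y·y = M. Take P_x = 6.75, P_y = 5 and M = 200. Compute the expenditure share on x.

share on x = 0.5374

MU_x ∝ 4·x^(-2), MU_y ∝ 4·y^(-2), so MRS = (y/x)^(2) = P_x/P_y.
Hence y/x = (P_x/P_y)^(1/(2)), i.e. raised to the 0.5 power.
With the ratio pinned down, the budget gives x* = M/(P_x + P_y·(y/x)) and y* = (y/x)·x*.
Numerically y/x = 1.161895, so x* = 200/(6.75 + 5·1.161895) = 15.9242 and y* = 1.161895·15.9242 = 18.5023.
Expenditure on x: 6.75·15.9242 = 107.4886; share = 0.5374.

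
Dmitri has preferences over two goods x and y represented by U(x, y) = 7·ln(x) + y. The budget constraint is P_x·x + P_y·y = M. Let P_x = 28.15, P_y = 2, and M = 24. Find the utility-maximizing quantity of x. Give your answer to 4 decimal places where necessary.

x* = 0.4973

Set MRS = P_x/P_y: (7/x)/1 = P_x/P_y.
So x*(P_x,P_y) = 7·P_y/P_x, independent of income; and y* = (M − 7·P_y)/P_y.
At the given prices: x* = 7·2/28.15 = 0.4973.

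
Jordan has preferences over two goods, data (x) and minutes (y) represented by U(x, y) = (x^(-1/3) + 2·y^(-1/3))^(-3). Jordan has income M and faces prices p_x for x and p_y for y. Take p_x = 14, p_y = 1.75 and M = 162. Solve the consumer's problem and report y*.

y* = 46.2857

Numerically y/x = 8, so x* = 162/(14 + 1.75·8) = 5.7857 and y* = 8·5.7857 = 46.2857.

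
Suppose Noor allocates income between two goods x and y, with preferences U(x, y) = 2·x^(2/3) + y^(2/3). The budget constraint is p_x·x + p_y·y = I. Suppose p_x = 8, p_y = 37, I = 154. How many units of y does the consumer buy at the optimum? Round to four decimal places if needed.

MRS = MU_x/MU_y = 2·(y/x)^(1/3). Set equal to p_x/p_y.
Hence y/x = ((1/2)·p_x/p_y)^(1/(1/3)), i.e. raised to the 3 power.
With the ratio pinned down, the budget gives x* = I/(p_x + p_y·(y/x)) and y* = (y/x)·x*.
Numerically y/x = 0.001263, so x* = 154/(8 + 37·0.001263) = 19.1382 and y* = 0.001263·19.1382 = 0.0242.

y* = 0.0242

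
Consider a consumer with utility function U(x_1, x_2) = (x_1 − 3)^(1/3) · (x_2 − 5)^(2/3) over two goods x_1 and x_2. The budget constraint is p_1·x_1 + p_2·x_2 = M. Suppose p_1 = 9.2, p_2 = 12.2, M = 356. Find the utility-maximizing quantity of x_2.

x_2* = 19.612

Let x_1' = x_1−3, x_2' = x_2−5. MRS = (1/2)·x_2'/x_1' = p_1/p_2.
After buying the subsistence bundle (3, 5), a share 1/3 of the remaining income goes to x_1: x_1* = 3 + 1/3·(M − 3p_1 − 5p_2)/p_1.
Discretionary income = 356 − 3·9.2 − 5·12.2 = 267.4; x_2* = 5 + 2/3·267.4/12.2 = 19.612.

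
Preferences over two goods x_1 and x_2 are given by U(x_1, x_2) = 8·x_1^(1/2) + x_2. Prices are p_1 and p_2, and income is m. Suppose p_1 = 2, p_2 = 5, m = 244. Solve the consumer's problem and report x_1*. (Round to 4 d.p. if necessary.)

x_1* = 100

Solve: √x_1 = 4·p_2/p_1, so x_1*(p_1,p_2) = (4·p_2/p_1)², and x_2* = (m − p_1·x_1*)/p_2.
Plugging in: x_1* = (4·5/2)² = 100.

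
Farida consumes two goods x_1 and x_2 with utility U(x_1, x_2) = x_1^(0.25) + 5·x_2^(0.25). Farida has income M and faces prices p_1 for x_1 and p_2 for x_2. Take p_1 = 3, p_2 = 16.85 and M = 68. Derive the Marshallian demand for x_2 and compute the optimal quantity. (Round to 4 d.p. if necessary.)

x_2* = 3.341

MRS = MU_x_1/MU_x_2 = (1/5)·(x_2/x_1)^(0.75). Set equal to p_1/p_2.
Solve for the ratio: x_2/x_1 = [5·p_1/p_2]^(4/3).
Substitute x_2 = (x_2/x_1)·x_1 into the budget: x_1* = M/(p_1 + p_2·(x_2/x_1)).
Numerically x_2/x_1 = 0.856358, so x_1* = 68/(3 + 16.85·0.856358) = 3.9014 and x_2* = 0.856358·3.9014 = 3.341.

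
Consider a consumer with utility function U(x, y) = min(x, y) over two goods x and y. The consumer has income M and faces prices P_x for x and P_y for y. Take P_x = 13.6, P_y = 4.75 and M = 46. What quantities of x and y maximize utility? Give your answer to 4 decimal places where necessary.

x* = 2.5068, y* = 2.5068

Leontief preferences: the optimum is at the kink where x/1 = y/1, i.e. y = x.
Budget: P_x·x + P_y·x = M, so (P_x + P_y)·x = M.
Demand: x*(P_x,P_y,M) = M/(P_x + P_y), y* = M/(P_x + P_y).
Here 13.6 + 4.75 = 18.35, giving x* = 2.5068 and y* = 2.5068.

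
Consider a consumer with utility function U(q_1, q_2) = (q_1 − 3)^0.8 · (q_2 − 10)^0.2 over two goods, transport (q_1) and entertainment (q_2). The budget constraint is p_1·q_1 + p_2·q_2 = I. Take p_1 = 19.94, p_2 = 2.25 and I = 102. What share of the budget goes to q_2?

This is Cobb-Douglas in (q_1−3, q_2−10): tangency gives 0.8·p_2·(q_2−10) = 0.2·p_1·(q_1−3).
After buying the subsistence bundle (3, 10), a share 0.8 of the remaining income goes to q_1: q_1* = 3 + 0.8·(I − 3p_1 − 10p_2)/p_1.
Discretionary income = 102 − 3·19.94 − 10·2.25 = 19.68; q_1* = 3 + 0.8·19.68/19.94 = 3.7896; q_2* = 10 + 0.2·19.68/2.25 = 11.7493.
Expenditure on q_2: 2.25·11.7493 = 26.436; share = 0.2592.

share on q_2 = 0.2592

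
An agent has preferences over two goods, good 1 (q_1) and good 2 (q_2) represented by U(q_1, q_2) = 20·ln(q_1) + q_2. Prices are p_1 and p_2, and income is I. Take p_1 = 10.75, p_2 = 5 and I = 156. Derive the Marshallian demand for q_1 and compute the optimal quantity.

q_1* = 9.3023

So q_1*(p_1,p_2) = 20·p_2/p_1, independent of income; and q_2* = (I − 20·p_2)/p_2.
At the given prices: q_1* = 20·5/10.75 = 9.3023.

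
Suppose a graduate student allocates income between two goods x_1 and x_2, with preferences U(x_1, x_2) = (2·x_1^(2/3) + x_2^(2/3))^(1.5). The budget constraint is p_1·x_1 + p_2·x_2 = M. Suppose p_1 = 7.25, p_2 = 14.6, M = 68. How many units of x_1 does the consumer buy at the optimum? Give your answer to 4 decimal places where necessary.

x_1* = 9.0989

Substitute x_2 = (x_2/x_1)·x_1 into the budget: x_1* = M/(p_1 + p_2·(x_2/x_1)).
Numerically x_2/x_1 = 0.015306, so x_1* = 68/(7.25 + 14.6·0.015306) = 9.0989.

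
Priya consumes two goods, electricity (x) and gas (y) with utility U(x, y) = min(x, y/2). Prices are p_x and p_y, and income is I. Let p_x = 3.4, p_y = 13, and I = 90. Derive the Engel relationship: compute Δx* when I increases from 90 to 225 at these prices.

Δx* = 4.5918

With perfect complements, no substitution: consume in ratio x:y = 1:2.
Budget: p_x·x + p_y·2·x = I, so (p_x + 2·p_y)·x = I.
Demand: x*(p_x,p_y,I) = I/(p_x + 2·p_y), y* = 2·I/(p_x + 2·p_y).
Here 3.4 + 2·13 = 29.4, giving x* = 3.0612.
At I' = 225: x* = 7.6531. Change: 7.6531 − 3.0612 = 4.5918.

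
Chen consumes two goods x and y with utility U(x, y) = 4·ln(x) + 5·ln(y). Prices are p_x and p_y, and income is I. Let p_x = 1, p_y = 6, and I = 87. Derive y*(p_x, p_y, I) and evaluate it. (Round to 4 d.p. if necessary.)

y* = 8.0556

At p_x=1, p_y=6, I=87: y* = 5/9·87/6 = 8.0556.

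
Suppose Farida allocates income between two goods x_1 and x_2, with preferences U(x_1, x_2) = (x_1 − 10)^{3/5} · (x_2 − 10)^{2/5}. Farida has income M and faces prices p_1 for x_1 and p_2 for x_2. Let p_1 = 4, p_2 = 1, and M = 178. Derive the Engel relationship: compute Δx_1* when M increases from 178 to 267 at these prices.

MRS = (3/2)·(x_2−10)/(x_1−10). Tangency with p_1/p_2 gives x_2−10 = (2/3)·(p_1/p_2)·(x_1−10).
Substituting into the budget: x_1* = 10 + 0.6·(M − 10·p_1 − 10·p_2)/p_1, and x_2* = 10 + 0.4·(…)/p_2.
Discretionary income = 178 − 10·4 − 10·1 = 128; x_1* = 10 + 0.6·128/4 = 29.2.
At M' = 267: x_1* = 42.55. Change: 42.55 − 29.2 = 13.35.

Δx_1* = 13.35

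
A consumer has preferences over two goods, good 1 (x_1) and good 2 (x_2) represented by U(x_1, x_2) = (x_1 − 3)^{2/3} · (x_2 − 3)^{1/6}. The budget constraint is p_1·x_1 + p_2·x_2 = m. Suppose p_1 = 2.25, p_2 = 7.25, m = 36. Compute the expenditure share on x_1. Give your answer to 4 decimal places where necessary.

share on x_1 = 0.3542

MRS = 4·(x_2−3)/(x_1−3). Tangency with p_1/p_2 gives x_2−3 = (1/4)·(p_1/p_2)·(x_1−3).
After buying the subsistence bundle (3, 3), a share 0.8 of the remaining income goes to x_1: x_1* = 3 + 0.8·(m − 3p_1 − 3p_2)/p_1.
Discretionary income = 36 − 3·2.25 − 3·7.25 = 7.5; x_1* = 3 + 0.8·7.5/2.25 = 5.6667; x_2* = 3 + 0.2·7.5/7.25 = 3.2069.
Expenditure on x_1: 2.25·5.6667 = 12.75; share = 0.3542.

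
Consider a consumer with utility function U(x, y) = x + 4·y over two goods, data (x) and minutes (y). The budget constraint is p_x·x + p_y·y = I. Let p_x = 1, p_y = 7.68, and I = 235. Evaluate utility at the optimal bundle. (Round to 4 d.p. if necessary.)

V = 235

Perfect substitutes: compare marginal utility per dollar. 1/p_x vs 4/p_y → 1 vs 0.5208.
x gives more utility per dollar, so spend all income on x: x* = I/p_x, y* = 0.
Numerically: x* = 235, y* = 0.
Utility at the optimum: U(235, 0) = 235.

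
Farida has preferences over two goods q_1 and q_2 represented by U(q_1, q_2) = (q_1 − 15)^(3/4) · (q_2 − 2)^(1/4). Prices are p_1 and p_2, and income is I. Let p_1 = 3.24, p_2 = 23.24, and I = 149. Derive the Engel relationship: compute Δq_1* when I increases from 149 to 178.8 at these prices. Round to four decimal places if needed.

Discretionary income = 149 − 15·3.24 − 2·23.24 = 53.92; q_1* = 15 + 0.75·53.92/3.24 = 27.4815.
At I' = 178.8: q_1* = 34.3796. Change: 34.3796 − 27.4815 = 6.8981.

Δq_1* = 6.8981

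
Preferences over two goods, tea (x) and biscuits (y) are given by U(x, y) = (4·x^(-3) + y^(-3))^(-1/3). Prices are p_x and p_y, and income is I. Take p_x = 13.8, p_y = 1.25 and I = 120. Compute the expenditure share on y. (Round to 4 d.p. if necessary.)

share on y = 0.1045

MRS = MU_x/MU_y = 4·(y/x)^(4). Set equal to p_x/p_y.
Solve for the ratio: y/x = [(1/4)·p_x/p_y]^(0.25).
Substitute y = (y/x)·x into the budget: x* = I/(p_x + p_y·(y/x)).
Numerically y/x = 1.288924, so x* = 120/(13.8 + 1.25·1.288924) = 7.7866 and y* = 1.288924·7.7866 = 10.0363.
Expenditure on y: 1.25·10.0363 = 12.5454; share = 0.1045.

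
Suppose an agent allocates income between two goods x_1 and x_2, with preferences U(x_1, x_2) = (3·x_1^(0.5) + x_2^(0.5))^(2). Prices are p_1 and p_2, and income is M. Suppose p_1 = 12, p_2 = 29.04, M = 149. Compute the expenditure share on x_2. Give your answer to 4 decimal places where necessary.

share on x_2 = 0.0439

Numerically x_2/x_1 = 0.018973, so x_1* = 149/(12 + 29.04·0.018973) = 11.8716 and x_2* = 0.018973·11.8716 = 0.2252.
Expenditure on x_2: 29.04·0.2252 = 6.5408; share = 0.0439.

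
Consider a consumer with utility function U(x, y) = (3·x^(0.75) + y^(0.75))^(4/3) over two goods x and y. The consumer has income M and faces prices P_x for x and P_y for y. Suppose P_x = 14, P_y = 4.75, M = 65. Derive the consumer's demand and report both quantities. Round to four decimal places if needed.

From the CES first-order condition, 3·(y/x)^(0.25) = P_x/P_y.
Hence y/x = ((1/3)·P_x/P_y)^(1/(0.25)), i.e. raised to the 4 power.
Substitute y = (y/x)·x into the budget: x* = M/(P_x + P_y·(y/x)).
Numerically y/x = 0.93165, so x* = 65/(14 + 4.75·0.93165) = 3.5278 and y* = 0.93165·3.5278 = 3.2866.

x* = 3.5278, y* = 3.2866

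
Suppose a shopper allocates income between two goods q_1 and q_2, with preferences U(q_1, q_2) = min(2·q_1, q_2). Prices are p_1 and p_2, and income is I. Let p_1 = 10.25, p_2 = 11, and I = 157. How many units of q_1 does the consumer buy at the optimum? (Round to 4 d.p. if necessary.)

q_1* = 4.8682

Here 10.25 + 2·11 = 32.25, giving q_1* = 4.8682.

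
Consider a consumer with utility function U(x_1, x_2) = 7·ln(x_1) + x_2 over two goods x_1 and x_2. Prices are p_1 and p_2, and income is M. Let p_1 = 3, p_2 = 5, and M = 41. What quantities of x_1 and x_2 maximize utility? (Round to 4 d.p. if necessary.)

MU_x_1 = 7/x_1, MU_x_2 = 1. Tangency: 7/x_1 = p_1/p_2.
So x_1*(p_1,p_2) = 7·p_2/p_1, independent of income; and x_2* = (M − 7·p_2)/p_2.
At the given prices: x_1* = 7·5/3 = 11.6667, and x_2* = 1.2.

x_1* = 11.6667, x_2* = 1.2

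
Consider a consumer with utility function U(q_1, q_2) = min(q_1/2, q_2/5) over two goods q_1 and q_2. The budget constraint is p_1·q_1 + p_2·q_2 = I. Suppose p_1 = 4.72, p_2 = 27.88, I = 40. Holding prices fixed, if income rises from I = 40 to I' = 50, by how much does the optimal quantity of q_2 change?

With perfect complements, no substitution: consume in ratio q_1:q_2 = 2:5.
Budget: p_1·q_1 + p_2·(5/2)·q_1 = I, so (2·p_1 + 5·p_2)·q_1 = 2·I.
Demand: q_1*(p_1,p_2,I) = 2·I/(2·p_1 + 5·p_2), q_2* = 5·I/(2·p_1 + 5·p_2).
Here 2·4.72 + 5·27.88 = 148.84, giving q_2* = 1.3437.
At I' = 50: q_2* = 1.6797. Change: 1.6797 − 1.3437 = 0.3359.

Δq_2* = 0.3359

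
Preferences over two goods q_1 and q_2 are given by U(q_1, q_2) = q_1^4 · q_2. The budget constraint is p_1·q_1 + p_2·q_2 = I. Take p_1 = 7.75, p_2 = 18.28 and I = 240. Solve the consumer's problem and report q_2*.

Demand: q_1*(p_1,p_2,I) = 0.8·I/p_1 and q_2* = 0.2·I/p_2.
At p_1=7.75, p_2=18.28, I=240: q_2* = 0.2·240/18.28 = 2.6258.

q_2* = 2.6258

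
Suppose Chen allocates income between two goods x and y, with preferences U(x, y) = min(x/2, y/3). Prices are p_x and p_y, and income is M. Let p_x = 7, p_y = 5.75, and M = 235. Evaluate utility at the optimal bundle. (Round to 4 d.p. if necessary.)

V = 7.52

Demand: x*(p_x,p_y,M) = 2·M/(2·p_x + 3·p_y), y* = 3·M/(2·p_x + 3·p_y).
Here 2·7 + 3·5.75 = 31.25, giving x* = 15.04 and y* = 22.56.
Utility at the optimum: U(15.04, 22.56) = 7.52.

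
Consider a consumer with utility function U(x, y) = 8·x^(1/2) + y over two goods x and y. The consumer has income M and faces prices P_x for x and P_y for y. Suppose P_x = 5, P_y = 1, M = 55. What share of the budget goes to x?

MU_x = 4/√x, MU_y = 1. Tangency: 4/√x = P_x/P_y.
Thus x* = (4·P_y/P_x)² — independent of M — with the rest of income spent on y.
Plugging in: x* = (4·1/5)² = 0.64, y* = 51.8.
Expenditure on x: 5·0.64 = 3.2; share = 0.0582.

share on x = 0.0582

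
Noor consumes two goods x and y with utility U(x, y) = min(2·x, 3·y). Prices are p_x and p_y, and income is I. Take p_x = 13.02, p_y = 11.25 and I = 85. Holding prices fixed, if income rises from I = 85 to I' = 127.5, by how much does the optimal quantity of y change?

Δy* = 1.3808

Leontief preferences: the optimum is at the kink where x/3 = y/2, i.e. y = (2/3)·x.
Budget: p_x·x + p_y·(2/3)·x = I, so (3·p_x + 2·p_y)·x = 3·I.
Demand: x*(p_x,p_y,I) = 3·I/(3·p_x + 2·p_y), y* = 2·I/(3·p_x + 2·p_y).
Here 3·13.02 + 2·11.25 = 61.56, giving y* = 2.7615.
At I' = 127.5: y* = 4.1423. Change: 4.1423 − 2.7615 = 1.3808.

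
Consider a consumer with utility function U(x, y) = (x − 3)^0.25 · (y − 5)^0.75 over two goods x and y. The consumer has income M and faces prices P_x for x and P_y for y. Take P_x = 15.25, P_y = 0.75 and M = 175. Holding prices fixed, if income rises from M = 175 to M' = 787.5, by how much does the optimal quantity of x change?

Δx* = 10.041

This is Cobb-Douglas in (x−3, y−5): tangency gives 0.25·P_y·(y−5) = 0.75·P_x·(x−3).
Substituting into the budget: x* = 3 + 0.25·(M − 3·P_x − 5·P_y)/P_x, and y* = 5 + 0.75·(…)/P_y.
Discretionary income = 175 − 3·15.25 − 5·0.75 = 125.5; x* = 3 + 0.25·125.5/15.25 = 5.0574.
At M' = 787.5: x* = 15.0984. Change: 15.0984 − 5.0574 = 10.041.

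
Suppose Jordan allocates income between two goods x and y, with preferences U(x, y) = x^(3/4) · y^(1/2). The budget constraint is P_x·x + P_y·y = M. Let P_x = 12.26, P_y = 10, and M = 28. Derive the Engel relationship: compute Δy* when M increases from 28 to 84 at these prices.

Δy* = 2.24

Demand: x*(P_x,P_y,M) = 0.6·M/P_x and y* = 0.4·M/P_y.
At P_x=12.26, P_y=10, M=28: y* = 0.4·28/10 = 1.12.
At M' = 84: y* = 3.36. Change: 3.36 − 1.12 = 2.24.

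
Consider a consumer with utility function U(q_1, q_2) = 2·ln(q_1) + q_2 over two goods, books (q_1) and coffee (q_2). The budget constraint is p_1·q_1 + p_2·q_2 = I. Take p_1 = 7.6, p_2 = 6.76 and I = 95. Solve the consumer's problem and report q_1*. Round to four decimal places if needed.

MU_q_1 = 2/q_1, MU_q_2 = 1. Tangency: 2/q_1 = p_1/p_2.
So q_1*(p_1,p_2) = 2·p_2/p_1, independent of income; and q_2* = (I − 2·p_2)/p_2.
At the given prices: q_1* = 2·6.76/7.6 = 1.7789.

q_1* = 1.7789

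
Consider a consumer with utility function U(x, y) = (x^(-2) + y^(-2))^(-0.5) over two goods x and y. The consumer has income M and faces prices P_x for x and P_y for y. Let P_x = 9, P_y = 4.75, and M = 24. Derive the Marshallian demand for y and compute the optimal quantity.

y* = 1.9961

MRS = MU_x/MU_y = (y/x)^(3). Set equal to P_x/P_y.
Solve for the ratio: y/x = [P_x/P_y]^(1/3).
Substitute y = (y/x)·x into the budget: x* = M/(P_x + P_y·(y/x)).
Numerically y/x = 1.237418, so x* = 24/(9 + 4.75·1.237418) = 1.6131 and y* = 1.237418·1.6131 = 1.9961.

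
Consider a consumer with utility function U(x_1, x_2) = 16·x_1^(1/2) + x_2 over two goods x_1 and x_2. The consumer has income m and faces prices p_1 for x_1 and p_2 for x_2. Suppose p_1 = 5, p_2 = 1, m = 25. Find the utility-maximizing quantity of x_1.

Set MRS = p_1/p_2: 8·x_1^(−1/2) = p_1/p_2.
Solve: √x_1 = 8·p_2/p_1, so x_1*(p_1,p_2) = (8·p_2/p_1)², and x_2* = (m − p_1·x_1*)/p_2.
Plugging in: x_1* = (8·1/5)² = 2.56.

x_1* = 2.56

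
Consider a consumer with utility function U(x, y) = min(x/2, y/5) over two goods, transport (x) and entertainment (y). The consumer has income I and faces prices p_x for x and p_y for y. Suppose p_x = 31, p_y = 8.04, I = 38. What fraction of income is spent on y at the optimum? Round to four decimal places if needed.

share on y = 0.3933

Demand: x*(p_x,p_y,I) = 2·I/(2·p_x + 5·p_y), y* = 5·I/(2·p_x + 5·p_y).
Here 2·31 + 5·8.04 = 102.2, giving x* = 0.7436 and y* = 1.8591.
Expenditure on y: 8.04·1.8591 = 14.9472; share = 0.3933.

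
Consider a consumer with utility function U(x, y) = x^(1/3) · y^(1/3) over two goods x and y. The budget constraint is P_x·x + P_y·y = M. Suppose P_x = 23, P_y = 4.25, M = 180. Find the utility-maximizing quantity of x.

x* = 3.913

Demand: x*(P_x,P_y,M) = 0.5·M/P_x and y* = 0.5·M/P_y.
At P_x=23, P_y=4.25, M=180: x* = 0.5·180/23 = 3.913.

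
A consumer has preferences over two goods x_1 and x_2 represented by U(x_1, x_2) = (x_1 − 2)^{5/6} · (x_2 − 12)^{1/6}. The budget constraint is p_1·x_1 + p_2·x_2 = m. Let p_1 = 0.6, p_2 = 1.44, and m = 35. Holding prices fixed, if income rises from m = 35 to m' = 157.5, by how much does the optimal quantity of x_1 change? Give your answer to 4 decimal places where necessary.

Δx_1* = 170.1389

This is Cobb-Douglas in (x_1−2, x_2−12): tangency gives 5/6·p_2·(x_2−12) = 1/6·p_1·(x_1−2).
After buying the subsistence bundle (2, 12), a share 5/6 of the remaining income goes to x_1: x_1* = 2 + 5/6·(m − 2p_1 − 12p_2)/p_1.
Discretionary income = 35 − 2·0.6 − 12·1.44 = 16.52; x_1* = 2 + 5/6·16.52/0.6 = 24.9444.
At m' = 157.5: x_1* = 195.0833. Change: 195.0833 − 24.9444 = 170.1389.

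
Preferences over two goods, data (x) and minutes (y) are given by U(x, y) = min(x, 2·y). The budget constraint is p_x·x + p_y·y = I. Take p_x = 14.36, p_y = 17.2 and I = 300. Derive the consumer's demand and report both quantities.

With perfect complements, no substitution: consume in ratio x:y = 2:1.
Budget: p_x·x + p_y·(1/2)·x = I, so (2·p_x + p_y)·x = 2·I.
Demand: x*(p_x,p_y,I) = 2·I/(2·p_x + p_y), y* = I/(2·p_x + p_y).
Here 2·14.36 + 17.2 = 45.92, giving x* = 13.0662 and y* = 6.5331.

x* = 13.0662, y* = 6.5331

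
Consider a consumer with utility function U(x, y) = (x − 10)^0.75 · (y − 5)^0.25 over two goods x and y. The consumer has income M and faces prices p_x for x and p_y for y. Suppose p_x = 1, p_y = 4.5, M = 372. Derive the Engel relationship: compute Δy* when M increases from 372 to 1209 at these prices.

MRS = 3·(y−5)/(x−10). Tangency with p_x/p_y gives y−5 = (1/3)·(p_x/p_y)·(x−10).
After buying the subsistence bundle (10, 5), a share 0.75 of the remaining income goes to x: x* = 10 + 0.75·(M − 10p_x − 5p_y)/p_x.
Discretionary income = 372 − 10·1 − 5·4.5 = 339.5; y* = 5 + 0.25·339.5/4.5 = 23.8611.
At M' = 1209: y* = 70.3611. Change: 70.3611 − 23.8611 = 46.5.

Δy* = 46.5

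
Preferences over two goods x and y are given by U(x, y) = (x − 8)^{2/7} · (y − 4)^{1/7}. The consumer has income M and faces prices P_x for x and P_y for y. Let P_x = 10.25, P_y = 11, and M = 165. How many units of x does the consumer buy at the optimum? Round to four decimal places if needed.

x* = 10.5366

This is Cobb-Douglas in (x−8, y−4): tangency gives 2/7·P_y·(y−4) = 1/7·P_x·(x−8).
Substituting into the budget: x* = 8 + 2/3·(M − 8·P_x − 4·P_y)/P_x, and y* = 4 + 1/3·(…)/P_y.
Discretionary income = 165 − 8·10.25 − 4·11 = 39; x* = 8 + 2/3·39/10.25 = 10.5366.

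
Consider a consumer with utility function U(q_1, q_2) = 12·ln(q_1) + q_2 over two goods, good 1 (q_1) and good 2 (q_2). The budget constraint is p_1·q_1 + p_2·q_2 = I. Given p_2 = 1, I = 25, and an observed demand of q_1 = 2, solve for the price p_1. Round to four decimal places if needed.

p_1 = 6

Set MRS = p_1/p_2: (12/q_1)/1 = p_1/p_2.
So q_1*(p_1,p_2) = 12·p_2/p_1, independent of income; and q_2* = (I − 12·p_2)/p_2.
Set q_1* = 2 in the demand function and solve for p_1: p_1 = 6.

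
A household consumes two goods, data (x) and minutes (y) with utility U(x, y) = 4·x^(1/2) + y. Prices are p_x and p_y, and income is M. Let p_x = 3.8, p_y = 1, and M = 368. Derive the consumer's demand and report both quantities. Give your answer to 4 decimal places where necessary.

Thus x* = (2·p_y/p_x)² — independent of M — with the rest of income spent on y.
Plugging in: x* = (2·1/3.8)² = 0.277, y* = 366.9474.

x* = 0.277, y* = 366.9474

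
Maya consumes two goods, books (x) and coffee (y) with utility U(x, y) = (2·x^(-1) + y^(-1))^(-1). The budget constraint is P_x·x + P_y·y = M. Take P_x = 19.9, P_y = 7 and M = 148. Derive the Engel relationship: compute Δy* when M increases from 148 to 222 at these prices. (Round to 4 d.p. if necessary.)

Δy* = 3.1235

MU_x ∝ 2·x^(-2), MU_y ∝ y^(-2), so MRS = 2·(y/x)^(2) = P_x/P_y.
Solve for the ratio: y/x = [(1/2)·P_x/P_y]^(0.5).
With the ratio pinned down, the budget gives x* = M/(P_x + P_y·(y/x)) and y* = (y/x)·x*.
Numerically y/x = 1.192237, so x* = 148/(19.9 + 7·1.192237) = 5.2397 and y* = 1.192237·5.2397 = 6.247.
At M' = 222: y* = 9.3705. Change: 9.3705 − 6.247 = 3.1235.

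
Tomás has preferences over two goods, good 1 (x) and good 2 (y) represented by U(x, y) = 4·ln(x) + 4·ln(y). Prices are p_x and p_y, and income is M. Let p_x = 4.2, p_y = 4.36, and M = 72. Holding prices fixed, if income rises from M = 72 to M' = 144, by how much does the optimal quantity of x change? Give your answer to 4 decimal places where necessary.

Δx* = 8.5714

The MRS is y/x. Set MRS = p_x/p_y.
Rearranging, p_y·y = p_x·x. Substituting into the budget gives p_x·x·(1 + 1) = M.
Demand: x*(p_x,p_y,M) = 0.5·M/p_x and y* = 0.5·M/p_y.
At p_x=4.2, p_y=4.36, M=72: x* = 0.5·72/4.2 = 8.5714.
At M' = 144: x* = 17.1429. Change: 17.1429 − 8.5714 = 8.5714.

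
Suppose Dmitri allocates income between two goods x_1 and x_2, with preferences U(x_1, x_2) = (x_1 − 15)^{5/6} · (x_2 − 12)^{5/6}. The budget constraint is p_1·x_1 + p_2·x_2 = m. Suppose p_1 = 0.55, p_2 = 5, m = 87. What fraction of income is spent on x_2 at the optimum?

share on x_2 = 0.7974

Discretionary income = 87 − 15·0.55 − 12·5 = 18.75; x_1* = 15 + 0.5·18.75/0.55 = 32.0455; x_2* = 12 + 0.5·18.75/5 = 13.875.
Expenditure on x_2: 5·13.875 = 69.375; share = 0.7974.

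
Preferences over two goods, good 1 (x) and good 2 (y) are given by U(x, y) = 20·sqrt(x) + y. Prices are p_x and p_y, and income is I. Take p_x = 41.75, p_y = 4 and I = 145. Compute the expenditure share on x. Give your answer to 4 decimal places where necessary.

share on x = 0.2643

Set MRS = p_x/p_y: 10·x^(−1/2) = p_x/p_y.
Thus x* = (10·p_y/p_x)² — independent of I — with the rest of income spent on y.
Plugging in: x* = (10·4/41.75)² = 0.9179, y* = 26.6692.
Expenditure on x: 41.75·0.9179 = 38.3234; share = 0.2643.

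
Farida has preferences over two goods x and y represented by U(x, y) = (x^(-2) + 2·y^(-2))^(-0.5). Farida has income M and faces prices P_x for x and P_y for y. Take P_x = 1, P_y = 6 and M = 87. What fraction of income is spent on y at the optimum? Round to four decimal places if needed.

MU_x ∝ x^(-3), MU_y ∝ 2·y^(-3), so MRS = (1/2)·(y/x)^(3) = P_x/P_y.
Solve for the ratio: y/x = [2·P_x/P_y]^(1/3).
Substitute y = (y/x)·x into the budget: x* = M/(P_x + P_y·(y/x)).
Numerically y/x = 0.693361, so x* = 87/(1 + 6·0.693361) = 16.8599 and y* = 0.693361·16.8599 = 11.69.
Expenditure on y: 6·11.69 = 70.1401; share = 0.8062.

share on y = 0.8062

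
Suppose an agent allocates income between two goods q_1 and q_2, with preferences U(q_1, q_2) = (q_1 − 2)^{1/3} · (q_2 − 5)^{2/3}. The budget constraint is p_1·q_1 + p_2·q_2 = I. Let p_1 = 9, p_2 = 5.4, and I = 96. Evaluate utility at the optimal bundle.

V = 4.2149

Let q_1' = q_1−2, q_2' = q_2−5. MRS = (1/2)·q_2'/q_1' = p_1/p_2.
After buying the subsistence bundle (2, 5), a share 1/3 of the remaining income goes to q_1: q_1* = 2 + 1/3·(I − 2p_1 − 5p_2)/p_1.
Discretionary income = 96 − 2·9 − 5·5.4 = 51; q_1* = 2 + 1/3·51/9 = 3.8889; q_2* = 5 + 2/3·51/5.4 = 11.2963.
Utility at the optimum: U(3.8889, 11.2963) = 4.2149.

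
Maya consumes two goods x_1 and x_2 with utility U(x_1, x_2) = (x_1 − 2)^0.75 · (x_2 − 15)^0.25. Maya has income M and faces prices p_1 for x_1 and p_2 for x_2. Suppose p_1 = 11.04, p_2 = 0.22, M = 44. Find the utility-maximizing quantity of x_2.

x_2* = 36.1591

Let x_1' = x_1−2, x_2' = x_2−15. MRS = 3·x_2'/x_1' = p_1/p_2.
Substituting into the budget: x_1* = 2 + 0.75·(M − 2·p_1 − 15·p_2)/p_1, and x_2* = 15 + 0.25·(…)/p_2.
Discretionary income = 44 − 2·11.04 − 15·0.22 = 18.62; x_2* = 15 + 0.25·18.62/0.22 = 36.1591.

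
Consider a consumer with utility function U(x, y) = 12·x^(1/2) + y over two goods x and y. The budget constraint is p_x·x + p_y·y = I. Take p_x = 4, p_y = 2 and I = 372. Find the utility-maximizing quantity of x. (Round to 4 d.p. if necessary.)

Plugging in: x* = (6·2/4)² = 9.

x* = 9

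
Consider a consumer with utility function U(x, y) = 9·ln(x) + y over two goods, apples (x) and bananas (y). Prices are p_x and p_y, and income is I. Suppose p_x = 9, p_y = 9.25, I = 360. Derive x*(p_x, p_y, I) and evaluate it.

Set MRS = p_x/p_y: (9/x)/1 = p_x/p_y.
So x*(p_x,p_y) = 9·p_y/p_x, independent of income; and y* = (I − 9·p_y)/p_y.
At the given prices: x* = 9·9.25/9 = 9.25.

x* = 9.25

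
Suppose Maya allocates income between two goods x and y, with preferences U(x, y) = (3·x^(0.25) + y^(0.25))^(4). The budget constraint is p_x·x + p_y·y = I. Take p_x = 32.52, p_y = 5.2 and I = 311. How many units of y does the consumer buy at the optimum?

y* = 17.8614

From the CES first-order condition, 3·(y/x)^(0.75) = p_x/p_y.
Solve for the ratio: y/x = [(1/3)·p_x/p_y]^(4/3).
Substitute y = (y/x)·x into the budget: x* = I/(p_x + p_y·(y/x)).
Numerically y/x = 2.66298, so x* = 311/(32.52 + 5.2·2.66298) = 6.7073 and y* = 2.66298·6.7073 = 17.8614.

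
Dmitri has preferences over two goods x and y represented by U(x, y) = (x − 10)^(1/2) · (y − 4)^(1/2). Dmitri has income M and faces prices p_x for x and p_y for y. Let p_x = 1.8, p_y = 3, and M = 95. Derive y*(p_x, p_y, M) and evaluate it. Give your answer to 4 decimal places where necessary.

Let x' = x−10, y' = y−4. MRS = y'/x' = p_x/p_y.
Substituting into the budget: x* = 10 + 0.5·(M − 10·p_x − 4·p_y)/p_x, and y* = 4 + 0.5·(…)/p_y.
Discretionary income = 95 − 10·1.8 − 4·3 = 65; y* = 4 + 0.5·65/3 = 14.8333.

y* = 14.8333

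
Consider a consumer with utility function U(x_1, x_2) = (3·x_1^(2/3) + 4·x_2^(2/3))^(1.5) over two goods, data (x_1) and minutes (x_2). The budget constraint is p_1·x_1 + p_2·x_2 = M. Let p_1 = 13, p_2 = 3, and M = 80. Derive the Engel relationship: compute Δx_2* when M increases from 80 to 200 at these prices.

Substitute x_2 = (x_2/x_1)·x_1 into the budget: x_1* = M/(p_1 + p_2·(x_2/x_1)).
Numerically x_2/x_1 = 192.877915, so x_1* = 80/(13 + 3·192.877915) = 0.1352 and x_2* = 192.877915·0.1352 = 26.0807.
At M' = 200: x_2* = 65.2018. Change: 65.2018 − 26.0807 = 39.1211.

Δx_2* = 39.1211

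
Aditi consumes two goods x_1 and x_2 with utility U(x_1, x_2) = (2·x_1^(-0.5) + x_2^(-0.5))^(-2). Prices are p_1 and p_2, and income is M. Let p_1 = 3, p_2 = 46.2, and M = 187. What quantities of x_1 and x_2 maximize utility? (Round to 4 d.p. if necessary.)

x_1* = 24.2797, x_2* = 2.471

Substitute x_2 = (x_2/x_1)·x_1 into the budget: x_1* = M/(p_1 + p_2·(x_2/x_1)).
Numerically x_2/x_1 = 0.101773, so x_1* = 187/(3 + 46.2·0.101773) = 24.2797 and x_2* = 0.101773·24.2797 = 2.471.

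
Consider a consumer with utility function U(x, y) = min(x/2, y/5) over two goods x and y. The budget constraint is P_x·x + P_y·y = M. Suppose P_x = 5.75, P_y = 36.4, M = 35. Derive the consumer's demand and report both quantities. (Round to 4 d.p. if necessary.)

x* = 0.3618, y* = 0.9044

With perfect complements, no substitution: consume in ratio x:y = 2:5.
Budget: P_x·x + P_y·(5/2)·x = M, so (2·P_x + 5·P_y)·x = 2·M.
Demand: x*(P_x,P_y,M) = 2·M/(2·P_x + 5·P_y), y* = 5·M/(2·P_x + 5·P_y).
Here 2·5.75 + 5·36.4 = 193.5, giving x* = 0.3618 and y* = 0.9044.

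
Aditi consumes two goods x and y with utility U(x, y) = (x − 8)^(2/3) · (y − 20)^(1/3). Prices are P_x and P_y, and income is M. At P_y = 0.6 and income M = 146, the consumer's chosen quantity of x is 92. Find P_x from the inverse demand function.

P_x = 1

This is Cobb-Douglas in (x−8, y−20): tangency gives 2/3·P_y·(y−20) = 1/3·P_x·(x−8).
After buying the subsistence bundle (8, 20), a share 2/3 of the remaining income goes to x: x* = 8 + 2/3·(M − 8P_x − 20P_y)/P_x.
Set x* = 92 in the demand function and solve for P_x: P_x = 1.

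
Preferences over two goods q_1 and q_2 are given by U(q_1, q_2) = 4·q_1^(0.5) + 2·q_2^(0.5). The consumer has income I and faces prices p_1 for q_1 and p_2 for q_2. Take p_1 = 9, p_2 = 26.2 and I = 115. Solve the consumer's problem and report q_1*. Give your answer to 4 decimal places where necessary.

From the CES first-order condition, 2·(q_2/q_1)^(0.5) = p_1/p_2.
Hence q_2/q_1 = ((1/2)·p_1/p_2)^(1/(0.5)), i.e. raised to the 2 power.
Substitute q_2 = (q_2/q_1)·q_1 into the budget: q_1* = I/(p_1 + p_2·(q_2/q_1)).
Numerically q_2/q_1 = 0.0295, so q_1* = 115/(9 + 26.2·0.0295) = 11.7672.

q_1* = 11.7672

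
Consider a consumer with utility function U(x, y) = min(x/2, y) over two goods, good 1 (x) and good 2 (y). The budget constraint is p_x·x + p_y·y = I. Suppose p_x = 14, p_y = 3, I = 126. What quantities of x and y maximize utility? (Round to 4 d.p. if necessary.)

x* = 8.129, y* = 4.0645

With perfect complements, no substitution: consume in ratio x:y = 2:1.
Budget: p_x·x + p_y·(1/2)·x = I, so (2·p_x + p_y)·x = 2·I.
Demand: x*(p_x,p_y,I) = 2·I/(2·p_x + p_y), y* = I/(2·p_x + p_y).
Here 2·14 + 3 = 31, giving x* = 8.129 and y* = 4.0645.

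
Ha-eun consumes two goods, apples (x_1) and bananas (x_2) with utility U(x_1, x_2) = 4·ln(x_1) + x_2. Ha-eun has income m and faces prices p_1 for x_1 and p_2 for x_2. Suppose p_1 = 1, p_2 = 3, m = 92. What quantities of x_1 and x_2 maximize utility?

x_1* = 12, x_2* = 26.6667

MU_x_1 = 4/x_1, MU_x_2 = 1. Tangency: 4/x_1 = p_1/p_2.
So x_1*(p_1,p_2) = 4·p_2/p_1, independent of income; and x_2* = (m − 4·p_2)/p_2.
At the given prices: x_1* = 4·3/1 = 12, and x_2* = 26.6667.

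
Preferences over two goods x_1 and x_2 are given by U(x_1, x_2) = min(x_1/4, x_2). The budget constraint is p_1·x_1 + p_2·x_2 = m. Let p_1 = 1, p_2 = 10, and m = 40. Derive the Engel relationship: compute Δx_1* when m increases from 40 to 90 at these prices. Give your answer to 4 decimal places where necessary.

Demand: x_1*(p_1,p_2,m) = 4·m/(4·p_1 + p_2), x_2* = m/(4·p_1 + p_2).
Here 4·1 + 10 = 14, giving x_1* = 11.4286.
At m' = 90: x_1* = 25.7143. Change: 25.7143 − 11.4286 = 14.2857.

Δx_1* = 14.2857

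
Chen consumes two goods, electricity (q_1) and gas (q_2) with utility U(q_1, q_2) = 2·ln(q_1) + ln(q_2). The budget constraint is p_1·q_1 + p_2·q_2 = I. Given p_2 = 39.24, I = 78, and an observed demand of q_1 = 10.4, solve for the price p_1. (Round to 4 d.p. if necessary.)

p_1 = 5

MU_q_1/MU_q_2 = (2·q_2)/(q_1); tangency sets this equal to p_1/p_2.
Rearranging, p_2·q_2 = (1/2)·p_1·q_1. Substituting into the budget gives p_1·q_1·(1 + (1/2)) = I.
Demand: q_1*(p_1,p_2,I) = 2/3·I/p_1 and q_2* = 1/3·I/p_2.
Set q_1* = 10.4 in the demand function and solve for p_1: p_1 = 5.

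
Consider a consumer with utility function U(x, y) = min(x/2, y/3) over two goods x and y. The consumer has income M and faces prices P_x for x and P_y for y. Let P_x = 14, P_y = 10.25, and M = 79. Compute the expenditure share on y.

share on y = 0.5234

With perfect complements, no substitution: consume in ratio x:y = 2:3.
Budget: P_x·x + P_y·(3/2)·x = M, so (2·P_x + 3·P_y)·x = 2·M.
Demand: x*(P_x,P_y,M) = 2·M/(2·P_x + 3·P_y), y* = 3·M/(2·P_x + 3·P_y).
Here 2·14 + 3·10.25 = 58.75, giving x* = 2.6894 and y* = 4.034.
Expenditure on y: 10.25·4.034 = 41.3489; share = 0.5234.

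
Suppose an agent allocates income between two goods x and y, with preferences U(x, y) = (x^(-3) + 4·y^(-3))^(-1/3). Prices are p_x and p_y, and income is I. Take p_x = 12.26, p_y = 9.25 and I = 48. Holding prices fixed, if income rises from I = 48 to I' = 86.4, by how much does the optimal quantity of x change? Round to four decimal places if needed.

MU_x ∝ x^(-4), MU_y ∝ 4·y^(-4), so MRS = (1/4)·(y/x)^(4) = p_x/p_y.
Solve for the ratio: y/x = [4·p_x/p_y]^(0.25).
With the ratio pinned down, the budget gives x* = I/(p_x + p_y·(y/x)) and y* = (y/x)·x*.
Numerically y/x = 1.517407, so x* = 48/(12.26 + 9.25·1.517407) = 1.8254.
At I' = 86.4: x* = 3.2857. Change: 3.2857 − 1.8254 = 1.4603.

Δx* = 1.4603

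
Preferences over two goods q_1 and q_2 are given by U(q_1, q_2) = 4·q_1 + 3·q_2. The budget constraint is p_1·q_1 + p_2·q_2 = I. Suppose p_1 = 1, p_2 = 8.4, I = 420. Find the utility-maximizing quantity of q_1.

q_1* = 420

Linear utility — the consumer picks whichever good has higher MU/price: 4/1 = 4 vs 3/8.4 = 0.3571.
q_1 gives more utility per dollar, so spend all income on q_1: q_1* = I/p_1, q_2* = 0.
Numerically: q_1* = 420, q_2* = 0.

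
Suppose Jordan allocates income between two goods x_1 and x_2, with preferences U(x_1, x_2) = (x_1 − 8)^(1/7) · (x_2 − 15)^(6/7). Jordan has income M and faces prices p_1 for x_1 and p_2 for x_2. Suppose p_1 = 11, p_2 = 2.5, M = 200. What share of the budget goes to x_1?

Let x_1' = x_1−8, x_2' = x_2−15. MRS = (1/6)·x_2'/x_1' = p_1/p_2.
Substituting into the budget: x_1* = 8 + 1/7·(M − 8·p_1 − 15·p_2)/p_1, and x_2* = 15 + 6/7·(…)/p_2.
Discretionary income = 200 − 8·11 − 15·2.5 = 74.5; x_1* = 8 + 1/7·74.5/11 = 8.9675; x_2* = 15 + 6/7·74.5/2.5 = 40.5429.
Expenditure on x_1: 11·8.9675 = 98.6429; share = 0.4932.

share on x_1 = 0.4932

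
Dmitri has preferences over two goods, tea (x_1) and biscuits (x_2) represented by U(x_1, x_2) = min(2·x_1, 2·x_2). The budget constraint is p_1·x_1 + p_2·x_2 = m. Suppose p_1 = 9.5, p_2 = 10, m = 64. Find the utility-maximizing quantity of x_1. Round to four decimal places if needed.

x_1* = 3.2821

Leontief preferences: the optimum is at the kink where x_1/2 = x_2/2, i.e. x_2 = x_1.
Budget: p_1·x_1 + p_2·x_1 = m, so (2·p_1 + 2·p_2)·x_1 = 2·m.
Demand: x_1*(p_1,p_2,m) = 2·m/(2·p_1 + 2·p_2), x_2* = 2·m/(2·p_1 + 2·p_2).
Here 2·9.5 + 2·10 = 39, giving x_1* = 3.2821.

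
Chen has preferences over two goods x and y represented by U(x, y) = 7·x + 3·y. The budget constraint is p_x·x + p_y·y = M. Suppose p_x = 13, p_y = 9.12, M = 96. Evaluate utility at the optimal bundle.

V = 51.6923

Linear utility — the consumer picks whichever good has higher MU/price: 7/13 = 0.5385 vs 3/9.12 = 0.3289.
x gives more utility per dollar, so spend all income on x: x* = M/p_x, y* = 0.
Numerically: x* = 7.3846, y* = 0.
Utility at the optimum: U(7.3846, 0) = 51.6923.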